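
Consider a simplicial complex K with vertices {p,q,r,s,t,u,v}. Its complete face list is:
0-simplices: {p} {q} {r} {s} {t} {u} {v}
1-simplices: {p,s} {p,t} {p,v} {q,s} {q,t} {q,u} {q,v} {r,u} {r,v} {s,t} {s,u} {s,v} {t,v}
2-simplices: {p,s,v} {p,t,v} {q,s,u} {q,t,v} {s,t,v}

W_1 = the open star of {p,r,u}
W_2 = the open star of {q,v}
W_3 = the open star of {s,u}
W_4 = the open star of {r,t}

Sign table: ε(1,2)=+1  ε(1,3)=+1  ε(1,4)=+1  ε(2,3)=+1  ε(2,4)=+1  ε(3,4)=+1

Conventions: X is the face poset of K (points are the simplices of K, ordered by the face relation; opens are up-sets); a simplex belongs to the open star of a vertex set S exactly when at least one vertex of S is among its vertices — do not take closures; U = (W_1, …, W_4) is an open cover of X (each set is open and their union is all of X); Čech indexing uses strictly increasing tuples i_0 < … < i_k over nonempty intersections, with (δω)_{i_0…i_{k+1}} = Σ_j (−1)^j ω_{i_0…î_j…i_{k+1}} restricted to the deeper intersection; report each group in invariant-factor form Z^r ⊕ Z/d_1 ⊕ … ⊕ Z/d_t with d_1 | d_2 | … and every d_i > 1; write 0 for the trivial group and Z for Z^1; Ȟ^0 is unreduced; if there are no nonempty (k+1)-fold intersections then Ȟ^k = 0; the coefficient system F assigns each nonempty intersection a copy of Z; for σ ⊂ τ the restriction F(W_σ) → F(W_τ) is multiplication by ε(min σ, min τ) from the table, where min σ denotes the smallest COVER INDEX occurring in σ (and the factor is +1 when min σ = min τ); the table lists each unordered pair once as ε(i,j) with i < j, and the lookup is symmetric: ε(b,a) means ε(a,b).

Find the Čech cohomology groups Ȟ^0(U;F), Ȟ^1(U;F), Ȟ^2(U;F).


Ȟ^0(U;F) ≅ Z; Ȟ^1(U;F) ≅ 0; Ȟ^2(U;F) ≅ Z

nerve simplices:
  W1={{p},{r},{u},{p,s},{p,t},{p,v},{q,u},{r,u},{r,v},{s,u},{p,s,v},{p,t,v},{q,s,u}} W2={{q},{v},{p,v},{q,s},{q,t},{q,u},{q,v},{r,v},{s,v},{t,v},{p,s,v},{p,t,v},{q,s,u},{q,t,v},{s,t,v}} W3={{s},{u},{p,s},{q,s},{q,u},{r,u},{s,t},{s,u},{s,v},{p,s,v},{q,s,u},{s,t,v}} W4={{r},{t},{p,t},{q,t},{r,u},{r,v},{s,t},{t,v},{p,t,v},{q,t,v},{s,t,v}}
  W12={{p,v},{q,u},{r,v},{p,s,v},{p,t,v},{q,s,u}} W13={{u},{p,s},{q,u},{r,u},{s,u},{p,s,v},{q,s,u}} W14={{r},{p,t},{r,u},{r,v},{p,t,v}} W23={{q,s},{q,u},{s,v},{p,s,v},{q,s,u},{s,t,v}} W24={{q,t},{r,v},{t,v},{p,t,v},{q,t,v},{s,t,v}} W34={{r,u},{s,t},{s,t,v}}
  W123={{q,u},{p,s,v},{q,s,u}} W124={{r,v},{p,t,v}} W134={{r,u}} W234={{s,t,v}}
C dims 4,6,4; δ0: rk 3, SNF 1^3; δ1: rk 3, SNF 1^3
degree 0: 4−3−0 = 1 → Ȟ^0 ≅ Z
degree 1: 6−3−3 = 0 → Ȟ^1 ≅ 0
degree 2: 4−0−3 = 1 → Ȟ^2 ≅ Z


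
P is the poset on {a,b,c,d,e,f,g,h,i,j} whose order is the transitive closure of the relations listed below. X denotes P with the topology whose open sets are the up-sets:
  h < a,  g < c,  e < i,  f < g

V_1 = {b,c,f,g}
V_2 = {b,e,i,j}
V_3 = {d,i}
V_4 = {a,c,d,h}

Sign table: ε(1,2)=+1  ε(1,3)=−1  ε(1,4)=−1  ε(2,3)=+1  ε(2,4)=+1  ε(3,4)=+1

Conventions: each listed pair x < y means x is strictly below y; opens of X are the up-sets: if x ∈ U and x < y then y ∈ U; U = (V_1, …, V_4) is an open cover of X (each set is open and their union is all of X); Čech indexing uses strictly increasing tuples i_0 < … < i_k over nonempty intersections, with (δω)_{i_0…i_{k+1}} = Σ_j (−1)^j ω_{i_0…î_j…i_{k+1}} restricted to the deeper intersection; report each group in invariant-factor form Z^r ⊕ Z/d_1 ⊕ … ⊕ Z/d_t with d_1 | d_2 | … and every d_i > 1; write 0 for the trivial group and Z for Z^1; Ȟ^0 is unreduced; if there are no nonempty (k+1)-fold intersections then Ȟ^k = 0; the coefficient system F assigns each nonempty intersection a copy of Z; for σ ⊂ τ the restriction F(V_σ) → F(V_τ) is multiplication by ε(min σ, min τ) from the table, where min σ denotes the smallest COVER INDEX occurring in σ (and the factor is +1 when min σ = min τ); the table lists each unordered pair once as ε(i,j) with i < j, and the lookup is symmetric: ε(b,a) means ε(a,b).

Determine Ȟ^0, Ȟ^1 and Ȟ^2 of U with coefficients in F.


nonempty intersections:
  V12={b} V14={c} V23={i} V34={d}
C dims 4,4; δ0: rk 4, SNF 1^3·2
Ȟ^0: (4−4)−0=0 ⇒ 0
Ȟ^1: (4−0)−4=0 plus torsion [2] ⇒ Z/2
Ȟ^2: (0−0)−0=0 ⇒ 0

Ȟ^0(U;F) ≅ 0, Ȟ^1(U;F) ≅ Z/2, Ȟ^2(U;F) ≅ 0


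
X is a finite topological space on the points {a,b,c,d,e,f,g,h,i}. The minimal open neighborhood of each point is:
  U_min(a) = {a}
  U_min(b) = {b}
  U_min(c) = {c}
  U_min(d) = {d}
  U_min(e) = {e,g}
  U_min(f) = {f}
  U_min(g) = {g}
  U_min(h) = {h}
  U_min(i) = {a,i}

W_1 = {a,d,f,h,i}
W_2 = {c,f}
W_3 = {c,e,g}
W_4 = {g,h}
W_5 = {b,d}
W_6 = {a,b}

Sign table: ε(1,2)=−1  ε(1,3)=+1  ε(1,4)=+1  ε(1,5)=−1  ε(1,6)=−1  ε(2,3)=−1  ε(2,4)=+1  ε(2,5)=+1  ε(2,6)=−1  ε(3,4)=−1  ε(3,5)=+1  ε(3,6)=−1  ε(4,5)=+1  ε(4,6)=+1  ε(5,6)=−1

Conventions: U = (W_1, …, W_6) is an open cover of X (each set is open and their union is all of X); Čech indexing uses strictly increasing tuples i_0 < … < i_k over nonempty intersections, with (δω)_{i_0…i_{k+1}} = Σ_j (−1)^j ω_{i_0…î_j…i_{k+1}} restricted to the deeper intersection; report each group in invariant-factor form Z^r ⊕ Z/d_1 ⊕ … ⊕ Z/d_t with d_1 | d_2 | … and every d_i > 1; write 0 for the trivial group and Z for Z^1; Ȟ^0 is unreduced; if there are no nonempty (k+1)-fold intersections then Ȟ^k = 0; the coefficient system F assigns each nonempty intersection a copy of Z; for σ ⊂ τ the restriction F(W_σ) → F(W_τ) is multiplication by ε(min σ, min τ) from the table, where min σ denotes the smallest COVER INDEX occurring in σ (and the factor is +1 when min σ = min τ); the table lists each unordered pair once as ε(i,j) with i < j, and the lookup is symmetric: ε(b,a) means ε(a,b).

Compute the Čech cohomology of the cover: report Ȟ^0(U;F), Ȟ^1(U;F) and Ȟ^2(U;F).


intersection data:
  W12={f} W14={h} W15={d} W16={a} W23={c} W34={g} W56={b}
C dims 6,7; δ0: rk 6, SNF 1^5·2
Ȟ^0 = (6 − 6) − 0 = 0, so Ȟ^0 ≅ 0
Ȟ^1 = (7 − 0) − 6 = 1 plus torsion [2], so Ȟ^1 ≅ Z ⊕ Z/2
Ȟ^2 = (0 − 0) − 0 = 0, so Ȟ^2 ≅ 0

Ȟ^0 ≅ 0; Ȟ^1 ≅ Z ⊕ Z/2; Ȟ^2 ≅ 0


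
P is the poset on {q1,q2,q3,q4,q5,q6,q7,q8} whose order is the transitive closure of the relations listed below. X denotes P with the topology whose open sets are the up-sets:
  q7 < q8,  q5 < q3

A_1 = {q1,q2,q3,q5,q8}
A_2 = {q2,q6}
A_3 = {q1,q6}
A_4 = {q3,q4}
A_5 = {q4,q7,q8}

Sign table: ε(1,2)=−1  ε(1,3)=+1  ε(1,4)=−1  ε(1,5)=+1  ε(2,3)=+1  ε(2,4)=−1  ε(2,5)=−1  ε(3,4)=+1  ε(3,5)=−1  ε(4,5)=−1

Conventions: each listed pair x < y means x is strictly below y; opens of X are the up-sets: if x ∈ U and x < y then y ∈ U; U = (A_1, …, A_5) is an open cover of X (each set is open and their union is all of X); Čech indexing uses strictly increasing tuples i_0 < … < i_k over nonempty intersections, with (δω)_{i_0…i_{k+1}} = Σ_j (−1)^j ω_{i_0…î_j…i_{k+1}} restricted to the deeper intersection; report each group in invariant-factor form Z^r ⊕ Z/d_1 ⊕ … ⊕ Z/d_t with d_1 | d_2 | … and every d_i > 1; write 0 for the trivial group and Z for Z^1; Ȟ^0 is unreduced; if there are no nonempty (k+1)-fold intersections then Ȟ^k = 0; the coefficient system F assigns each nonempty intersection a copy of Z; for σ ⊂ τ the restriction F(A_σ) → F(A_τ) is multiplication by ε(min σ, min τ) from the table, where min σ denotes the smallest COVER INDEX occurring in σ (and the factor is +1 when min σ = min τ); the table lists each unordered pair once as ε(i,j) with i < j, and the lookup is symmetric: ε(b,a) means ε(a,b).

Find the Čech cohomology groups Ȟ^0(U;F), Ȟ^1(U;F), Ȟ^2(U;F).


Ȟ^0 ≅ 0, Ȟ^1 ≅ Z ⊕ Z/2, Ȟ^2 ≅ 0

nerve simplices:
  A12={q2} A13={q1} A14={q3} A15={q8} A23={q6} A45={q4}
C dims 5,6; δ0: rk 5, SNF 1^4·2
degree 0: 5−5−0 = 0 → Ȟ^0 ≅ 0
degree 1: 6−0−5 = 1 plus torsion [2] → Ȟ^1 ≅ Z ⊕ Z/2
degree 2: 0−0−0 = 0 → Ȟ^2 ≅ 0


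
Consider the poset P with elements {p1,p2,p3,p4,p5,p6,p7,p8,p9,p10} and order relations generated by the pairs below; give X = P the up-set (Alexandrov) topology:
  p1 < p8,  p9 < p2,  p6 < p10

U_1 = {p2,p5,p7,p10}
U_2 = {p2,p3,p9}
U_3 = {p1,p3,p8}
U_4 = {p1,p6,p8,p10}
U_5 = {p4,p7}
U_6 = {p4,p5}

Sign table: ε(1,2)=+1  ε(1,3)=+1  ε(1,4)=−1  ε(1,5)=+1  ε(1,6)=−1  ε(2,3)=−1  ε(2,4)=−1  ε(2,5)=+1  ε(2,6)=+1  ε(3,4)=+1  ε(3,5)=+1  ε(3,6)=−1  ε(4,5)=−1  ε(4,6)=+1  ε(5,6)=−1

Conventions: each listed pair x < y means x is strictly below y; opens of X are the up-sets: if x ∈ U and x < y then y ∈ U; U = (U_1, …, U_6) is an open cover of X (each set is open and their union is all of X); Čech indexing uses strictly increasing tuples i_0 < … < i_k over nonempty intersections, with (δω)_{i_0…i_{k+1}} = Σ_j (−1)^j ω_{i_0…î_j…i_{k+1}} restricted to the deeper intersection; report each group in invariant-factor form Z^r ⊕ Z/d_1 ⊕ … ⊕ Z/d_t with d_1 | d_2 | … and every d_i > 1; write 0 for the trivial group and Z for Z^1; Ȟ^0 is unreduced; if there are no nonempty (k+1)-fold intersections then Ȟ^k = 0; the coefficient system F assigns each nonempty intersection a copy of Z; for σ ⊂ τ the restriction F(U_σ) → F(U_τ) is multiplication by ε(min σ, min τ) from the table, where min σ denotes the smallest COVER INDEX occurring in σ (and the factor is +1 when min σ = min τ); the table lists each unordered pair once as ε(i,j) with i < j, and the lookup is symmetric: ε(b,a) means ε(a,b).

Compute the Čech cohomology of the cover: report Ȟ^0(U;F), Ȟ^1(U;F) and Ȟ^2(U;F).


nerve of the cover:
  U12={p2} U14={p10} U15={p7} U16={p5} U23={p3} U34={p1,p8} U56={p4}
C dims 6,7; δ0: rk 5, SNF 1^5
Ȟ^0 = (6 − 5) − 0 = 1, so Ȟ^0 ≅ Z
Ȟ^1 = (7 − 0) − 5 = 2, so Ȟ^1 ≅ Z^2
Ȟ^2 = (0 − 0) − 0 = 0, so Ȟ^2 ≅ 0

Ȟ^0 = Z; Ȟ^1 = Z^2; Ȟ^2 = 0


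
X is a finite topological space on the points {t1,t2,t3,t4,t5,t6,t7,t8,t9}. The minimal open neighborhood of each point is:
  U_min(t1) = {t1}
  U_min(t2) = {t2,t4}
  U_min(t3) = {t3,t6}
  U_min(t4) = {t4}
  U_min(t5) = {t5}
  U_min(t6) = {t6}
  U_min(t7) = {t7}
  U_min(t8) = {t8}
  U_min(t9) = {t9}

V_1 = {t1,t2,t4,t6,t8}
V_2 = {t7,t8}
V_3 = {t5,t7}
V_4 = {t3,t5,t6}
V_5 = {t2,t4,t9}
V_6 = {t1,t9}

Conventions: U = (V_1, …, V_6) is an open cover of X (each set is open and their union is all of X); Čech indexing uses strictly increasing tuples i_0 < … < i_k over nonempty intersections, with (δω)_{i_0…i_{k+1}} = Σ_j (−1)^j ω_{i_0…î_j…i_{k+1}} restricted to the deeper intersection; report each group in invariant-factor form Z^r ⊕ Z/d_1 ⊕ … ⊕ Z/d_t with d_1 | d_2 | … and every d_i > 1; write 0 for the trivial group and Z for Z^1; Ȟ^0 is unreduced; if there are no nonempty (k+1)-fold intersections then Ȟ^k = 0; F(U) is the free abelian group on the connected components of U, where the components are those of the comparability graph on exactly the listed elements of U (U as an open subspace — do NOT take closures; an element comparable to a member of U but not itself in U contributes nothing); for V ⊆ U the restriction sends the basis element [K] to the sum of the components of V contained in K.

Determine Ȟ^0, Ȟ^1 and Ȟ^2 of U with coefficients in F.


Ȟ^0 ≅ Z^7; Ȟ^1 ≅ 0; Ȟ^2 ≅ 0

nerve simplices:
  V12={t8} V14={t6} V15={t2,t4} V16={t1} V23={t7} V34={t5} V56={t9}
components per intersection:
  V1: {t1} {t2,t4} {t6} {t8}
  V2: {t7} {t8}
  V3: {t5} {t7}
  V4: {t3,t6} {t5}
  V5: {t2,t4} {t9}
  V6: {t1} {t9}
  V12: {t8}
  V14: {t6}
  V15: {t2,t4}
  V16: {t1}
  V23: {t7}
  V34: {t5}
  V56: {t9}
C dims 14,7; δ0: rk 7, SNF 1^7
degree 0: 14−7−0 = 7 → Ȟ^0 ≅ Z^7
degree 1: 7−0−7 = 0 → Ȟ^1 ≅ 0
degree 2: 0−0−0 = 0 → Ȟ^2 ≅ 0


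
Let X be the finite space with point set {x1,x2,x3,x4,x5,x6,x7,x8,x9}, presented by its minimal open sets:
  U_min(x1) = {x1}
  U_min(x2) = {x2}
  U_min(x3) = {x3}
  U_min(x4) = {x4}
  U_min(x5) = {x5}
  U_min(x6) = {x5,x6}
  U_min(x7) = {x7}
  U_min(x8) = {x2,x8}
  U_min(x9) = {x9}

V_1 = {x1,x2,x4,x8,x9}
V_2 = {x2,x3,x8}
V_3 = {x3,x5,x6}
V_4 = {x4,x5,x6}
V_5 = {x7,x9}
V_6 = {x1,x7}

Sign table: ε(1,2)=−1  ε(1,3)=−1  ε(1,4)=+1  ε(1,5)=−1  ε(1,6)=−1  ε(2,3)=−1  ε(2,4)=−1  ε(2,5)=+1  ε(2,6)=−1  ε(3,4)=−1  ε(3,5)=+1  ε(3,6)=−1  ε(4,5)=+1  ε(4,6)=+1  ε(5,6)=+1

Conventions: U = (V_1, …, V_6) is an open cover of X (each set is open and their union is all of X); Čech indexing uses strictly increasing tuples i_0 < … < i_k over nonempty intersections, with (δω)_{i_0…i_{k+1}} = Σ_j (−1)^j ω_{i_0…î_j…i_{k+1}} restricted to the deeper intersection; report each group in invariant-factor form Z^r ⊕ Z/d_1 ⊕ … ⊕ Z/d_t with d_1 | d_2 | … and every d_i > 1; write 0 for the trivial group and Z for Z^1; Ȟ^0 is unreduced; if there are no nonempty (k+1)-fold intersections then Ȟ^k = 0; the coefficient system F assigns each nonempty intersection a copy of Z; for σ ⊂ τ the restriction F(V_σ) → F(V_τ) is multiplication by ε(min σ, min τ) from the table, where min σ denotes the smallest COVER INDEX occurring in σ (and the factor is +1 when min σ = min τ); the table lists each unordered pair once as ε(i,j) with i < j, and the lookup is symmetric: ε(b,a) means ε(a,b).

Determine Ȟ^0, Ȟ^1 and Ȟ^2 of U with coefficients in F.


Ȟ^0(U;F) ≅ 0, Ȟ^1(U;F) ≅ Z ⊕ Z/2, Ȟ^2(U;F) ≅ 0

cover nerve:
  V12={x2,x8} V14={x4} V15={x9} V16={x1} V23={x3} V34={x5,x6} V56={x7}
C dims 6,7; δ0: rk 6, SNF 1^5·2
Ȟ^0: (6−6)−0=0 ⇒ 0
Ȟ^1: (7−0)−6=1 plus torsion [2] ⇒ Z ⊕ Z/2
Ȟ^2: (0−0)−0=0 ⇒ 0


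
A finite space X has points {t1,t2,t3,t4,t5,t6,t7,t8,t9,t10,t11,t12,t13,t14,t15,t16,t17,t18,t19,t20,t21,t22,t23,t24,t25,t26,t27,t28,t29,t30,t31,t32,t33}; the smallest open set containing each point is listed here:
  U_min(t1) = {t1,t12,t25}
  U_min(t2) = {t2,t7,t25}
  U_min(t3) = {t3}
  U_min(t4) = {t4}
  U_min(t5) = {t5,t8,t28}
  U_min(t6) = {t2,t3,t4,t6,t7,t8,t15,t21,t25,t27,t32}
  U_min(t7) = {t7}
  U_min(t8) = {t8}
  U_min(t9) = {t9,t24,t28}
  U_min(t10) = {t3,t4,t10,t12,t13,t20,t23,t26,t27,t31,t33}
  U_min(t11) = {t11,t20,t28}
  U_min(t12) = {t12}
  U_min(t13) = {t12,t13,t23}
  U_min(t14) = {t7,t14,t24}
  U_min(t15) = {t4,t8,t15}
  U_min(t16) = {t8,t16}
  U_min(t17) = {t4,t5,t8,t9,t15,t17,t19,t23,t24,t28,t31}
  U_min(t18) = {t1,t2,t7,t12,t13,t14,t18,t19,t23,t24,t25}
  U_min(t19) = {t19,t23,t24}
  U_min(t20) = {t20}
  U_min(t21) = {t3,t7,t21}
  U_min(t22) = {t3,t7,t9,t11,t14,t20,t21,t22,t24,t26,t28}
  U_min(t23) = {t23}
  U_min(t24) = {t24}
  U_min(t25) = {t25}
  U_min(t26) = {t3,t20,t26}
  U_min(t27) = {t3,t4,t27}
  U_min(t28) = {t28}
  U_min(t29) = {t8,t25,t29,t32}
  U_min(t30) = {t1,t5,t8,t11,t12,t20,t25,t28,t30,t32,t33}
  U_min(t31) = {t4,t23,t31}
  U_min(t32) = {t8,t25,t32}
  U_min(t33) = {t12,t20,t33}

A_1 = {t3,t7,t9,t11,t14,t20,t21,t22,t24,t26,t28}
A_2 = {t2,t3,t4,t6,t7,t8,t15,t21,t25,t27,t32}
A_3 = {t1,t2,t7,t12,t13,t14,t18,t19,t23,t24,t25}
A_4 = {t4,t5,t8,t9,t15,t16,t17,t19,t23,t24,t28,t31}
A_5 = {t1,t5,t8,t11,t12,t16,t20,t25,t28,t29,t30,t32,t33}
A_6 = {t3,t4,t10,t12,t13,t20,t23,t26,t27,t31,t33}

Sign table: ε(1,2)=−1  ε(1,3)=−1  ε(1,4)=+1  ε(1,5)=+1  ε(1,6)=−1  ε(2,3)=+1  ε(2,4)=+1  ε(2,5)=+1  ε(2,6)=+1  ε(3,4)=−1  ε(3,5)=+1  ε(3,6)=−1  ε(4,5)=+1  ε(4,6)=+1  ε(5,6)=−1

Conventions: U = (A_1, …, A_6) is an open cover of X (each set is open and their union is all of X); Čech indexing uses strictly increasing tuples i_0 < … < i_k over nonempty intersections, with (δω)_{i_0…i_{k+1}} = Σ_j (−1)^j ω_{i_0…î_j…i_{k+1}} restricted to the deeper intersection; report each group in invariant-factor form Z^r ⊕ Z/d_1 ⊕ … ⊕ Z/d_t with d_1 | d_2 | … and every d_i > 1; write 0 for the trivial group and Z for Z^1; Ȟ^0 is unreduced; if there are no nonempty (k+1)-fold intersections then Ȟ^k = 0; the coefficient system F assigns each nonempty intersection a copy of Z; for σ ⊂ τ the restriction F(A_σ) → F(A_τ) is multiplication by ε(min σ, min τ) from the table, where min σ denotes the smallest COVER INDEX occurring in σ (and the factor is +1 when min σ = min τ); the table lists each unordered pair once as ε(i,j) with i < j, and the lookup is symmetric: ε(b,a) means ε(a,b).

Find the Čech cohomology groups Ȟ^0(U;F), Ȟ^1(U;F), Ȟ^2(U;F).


Ȟ^0 ≅ 0,  Ȟ^1 ≅ Z/2,  Ȟ^2 ≅ Z

nerve simplices:
  A12={t3,t7,t21} A13={t7,t14,t24} A14={t9,t24,t28} A15={t11,t20,t28} A16={t3,t20,t26} A23={t2,t7,t25} A24={t4,t8,t15} A25={t8,t25,t32} A26={t3,t4,t27} A34={t19,t23,t24} A35={t1,t12,t25} A36={t12,t13,t23} A45={t5,t8,t16,t28} A46={t4,t23,t31} A56={t12,t20,t33}
  A123={t7} A126={t3} A134={t24} A145={t28} A156={t20} A235={t25} A245={t8} A246={t4} A346={t23} A356={t12}
C dims 6,15,10; δ0: rk 6, SNF 1^5·2; δ1: rk 9, SNF 1^9
degree 0: 6−6−0 = 0 → Ȟ^0 ≅ 0
degree 1: 15−9−6 = 0 plus torsion [2] → Ȟ^1 ≅ Z/2
degree 2: 10−0−9 = 1 → Ȟ^2 ≅ Z


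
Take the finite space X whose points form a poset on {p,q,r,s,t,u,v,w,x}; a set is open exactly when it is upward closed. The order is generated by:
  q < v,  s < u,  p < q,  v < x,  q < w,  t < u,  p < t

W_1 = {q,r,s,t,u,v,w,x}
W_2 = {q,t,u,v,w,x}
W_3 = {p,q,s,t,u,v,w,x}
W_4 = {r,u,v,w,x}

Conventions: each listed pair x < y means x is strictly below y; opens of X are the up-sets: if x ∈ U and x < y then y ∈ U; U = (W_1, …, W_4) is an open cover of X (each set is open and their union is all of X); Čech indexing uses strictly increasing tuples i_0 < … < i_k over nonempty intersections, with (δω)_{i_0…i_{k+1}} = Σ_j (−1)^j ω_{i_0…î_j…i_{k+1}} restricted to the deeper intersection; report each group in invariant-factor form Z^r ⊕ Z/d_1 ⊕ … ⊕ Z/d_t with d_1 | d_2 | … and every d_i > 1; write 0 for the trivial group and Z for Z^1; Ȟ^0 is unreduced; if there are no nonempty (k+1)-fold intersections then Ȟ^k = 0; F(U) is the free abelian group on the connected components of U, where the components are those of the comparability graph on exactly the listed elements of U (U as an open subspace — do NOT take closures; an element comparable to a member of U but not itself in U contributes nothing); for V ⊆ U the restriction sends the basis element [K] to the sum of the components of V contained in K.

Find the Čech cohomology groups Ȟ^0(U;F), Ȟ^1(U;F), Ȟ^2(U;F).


Ȟ^0 = Z^2; Ȟ^1 = 0; Ȟ^2 = 0

cover nerve:
  W12={q,t,u,v,w,x} W13={q,s,t,u,v,w,x} W14={r,u,v,w,x} W23={q,t,u,v,w,x} W24={u,v,w,x} W34={u,v,w,x}
  W123={q,t,u,v,w,x} W124={u,v,w,x} W134={u,v,w,x} W234={u,v,w,x}
  W1234={u,v,w,x}
components per intersection:
  W1: {q,v,w,x} {r} {s,t,u}
  W2: {q,v,w,x} {t,u}
  W3: {p,q,s,t,u,v,w,x}
  W4: {r} {u} {v,x} {w}
  W12: {q,v,w,x} {t,u}
  W13: {q,v,w,x} {s,t,u}
  W14: {r} {u} {v,x} {w}
  W23: {q,v,w,x} {t,u}
  W24: {u} {v,x} {w}
  W34: {u} {v,x} {w}
  W123: {q,v,w,x} {t,u}
  W124: {u} {v,x} {w}
  W134: {u} {v,x} {w}
  W234: {u} {v,x} {w}
  W1234: {u} {v,x} {w}
C dims 10,16,11,3; δ0: rk 8, SNF 1^8; δ1: rk 8, SNF 1^8; δ2: rk 3, SNF 1^3
Ȟ^0: (10−8)−0=2 ⇒ Z^2
Ȟ^1: (16−8)−8=0 ⇒ 0
Ȟ^2: (11−3)−8=0 ⇒ 0


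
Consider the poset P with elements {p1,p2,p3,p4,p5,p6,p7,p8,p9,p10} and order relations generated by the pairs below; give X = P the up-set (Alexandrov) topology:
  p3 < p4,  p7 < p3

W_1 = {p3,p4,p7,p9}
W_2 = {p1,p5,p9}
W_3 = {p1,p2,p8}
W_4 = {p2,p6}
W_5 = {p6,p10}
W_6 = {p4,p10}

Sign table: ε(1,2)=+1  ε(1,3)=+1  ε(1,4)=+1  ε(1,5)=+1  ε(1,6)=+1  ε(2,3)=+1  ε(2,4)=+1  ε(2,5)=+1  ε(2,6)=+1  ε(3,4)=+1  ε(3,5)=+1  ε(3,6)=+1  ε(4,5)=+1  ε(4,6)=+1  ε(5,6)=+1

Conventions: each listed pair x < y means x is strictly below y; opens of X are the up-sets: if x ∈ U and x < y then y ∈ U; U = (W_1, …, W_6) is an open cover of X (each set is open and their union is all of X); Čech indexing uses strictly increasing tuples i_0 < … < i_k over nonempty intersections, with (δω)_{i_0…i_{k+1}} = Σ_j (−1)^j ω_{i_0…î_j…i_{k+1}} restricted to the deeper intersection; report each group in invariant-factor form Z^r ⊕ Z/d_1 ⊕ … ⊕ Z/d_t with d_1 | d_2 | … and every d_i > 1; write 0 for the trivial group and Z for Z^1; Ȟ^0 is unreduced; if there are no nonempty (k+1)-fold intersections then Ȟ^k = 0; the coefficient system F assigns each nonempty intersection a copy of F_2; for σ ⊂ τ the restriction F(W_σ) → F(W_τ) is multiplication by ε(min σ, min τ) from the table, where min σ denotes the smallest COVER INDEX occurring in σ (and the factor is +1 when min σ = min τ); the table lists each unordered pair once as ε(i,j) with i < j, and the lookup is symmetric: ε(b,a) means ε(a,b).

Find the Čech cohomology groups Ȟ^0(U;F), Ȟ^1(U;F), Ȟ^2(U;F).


Ȟ^0(U;F) ≅ Z/2, Ȟ^1(U;F) ≅ Z/2, Ȟ^2(U;F) ≅ 0

nonempty overlaps:
  W12={p9} W16={p4} W23={p1} W34={p2} W45={p6} W56={p10}
C dims 6,6; δ0: rk_F2 5
degree 0: 6−5−0 = 1 → Ȟ^0 ≅ Z/2
degree 1: 6−0−5 = 1 → Ȟ^1 ≅ Z/2
degree 2: 0−0−0 = 0 → Ȟ^2 ≅ 0


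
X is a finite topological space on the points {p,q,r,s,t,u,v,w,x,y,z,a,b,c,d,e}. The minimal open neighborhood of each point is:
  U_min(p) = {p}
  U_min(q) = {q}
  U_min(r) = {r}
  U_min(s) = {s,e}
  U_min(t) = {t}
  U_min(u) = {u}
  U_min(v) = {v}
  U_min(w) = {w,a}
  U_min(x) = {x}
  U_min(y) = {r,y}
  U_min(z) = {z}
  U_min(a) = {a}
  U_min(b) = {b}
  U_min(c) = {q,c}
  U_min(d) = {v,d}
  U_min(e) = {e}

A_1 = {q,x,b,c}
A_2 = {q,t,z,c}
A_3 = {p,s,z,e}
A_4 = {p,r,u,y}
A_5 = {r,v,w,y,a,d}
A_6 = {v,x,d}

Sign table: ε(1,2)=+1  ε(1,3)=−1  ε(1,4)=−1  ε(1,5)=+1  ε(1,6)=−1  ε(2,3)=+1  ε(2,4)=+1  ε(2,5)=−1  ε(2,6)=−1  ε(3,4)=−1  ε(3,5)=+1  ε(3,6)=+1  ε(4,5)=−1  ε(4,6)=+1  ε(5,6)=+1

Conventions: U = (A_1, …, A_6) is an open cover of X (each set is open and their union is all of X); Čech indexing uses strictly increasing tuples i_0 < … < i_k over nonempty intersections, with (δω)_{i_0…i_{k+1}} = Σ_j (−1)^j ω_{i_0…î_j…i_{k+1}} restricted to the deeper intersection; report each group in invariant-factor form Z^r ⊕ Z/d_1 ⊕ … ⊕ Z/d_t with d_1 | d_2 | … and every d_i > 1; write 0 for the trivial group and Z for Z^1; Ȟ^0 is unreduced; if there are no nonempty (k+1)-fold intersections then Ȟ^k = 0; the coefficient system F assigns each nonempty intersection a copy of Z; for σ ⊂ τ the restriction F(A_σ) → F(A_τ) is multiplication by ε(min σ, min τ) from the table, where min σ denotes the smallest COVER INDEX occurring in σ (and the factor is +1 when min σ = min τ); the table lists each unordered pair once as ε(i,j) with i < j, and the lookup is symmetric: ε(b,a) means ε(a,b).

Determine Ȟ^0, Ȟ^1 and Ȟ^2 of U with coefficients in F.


nerve simplices:
  A12={q,c} A16={x} A23={z} A34={p} A45={r,y} A56={v,d}
C dims 6,6; δ0: rk 6, SNF 1^5·2
degree 0: 6−6−0 = 0 → Ȟ^0 ≅ 0
degree 1: 6−0−6 = 0 plus torsion [2] → Ȟ^1 ≅ Z/2
degree 2: 0−0−0 = 0 → Ȟ^2 ≅ 0

Ȟ^0 = 0; Ȟ^1 = Z/2; Ȟ^2 = 0


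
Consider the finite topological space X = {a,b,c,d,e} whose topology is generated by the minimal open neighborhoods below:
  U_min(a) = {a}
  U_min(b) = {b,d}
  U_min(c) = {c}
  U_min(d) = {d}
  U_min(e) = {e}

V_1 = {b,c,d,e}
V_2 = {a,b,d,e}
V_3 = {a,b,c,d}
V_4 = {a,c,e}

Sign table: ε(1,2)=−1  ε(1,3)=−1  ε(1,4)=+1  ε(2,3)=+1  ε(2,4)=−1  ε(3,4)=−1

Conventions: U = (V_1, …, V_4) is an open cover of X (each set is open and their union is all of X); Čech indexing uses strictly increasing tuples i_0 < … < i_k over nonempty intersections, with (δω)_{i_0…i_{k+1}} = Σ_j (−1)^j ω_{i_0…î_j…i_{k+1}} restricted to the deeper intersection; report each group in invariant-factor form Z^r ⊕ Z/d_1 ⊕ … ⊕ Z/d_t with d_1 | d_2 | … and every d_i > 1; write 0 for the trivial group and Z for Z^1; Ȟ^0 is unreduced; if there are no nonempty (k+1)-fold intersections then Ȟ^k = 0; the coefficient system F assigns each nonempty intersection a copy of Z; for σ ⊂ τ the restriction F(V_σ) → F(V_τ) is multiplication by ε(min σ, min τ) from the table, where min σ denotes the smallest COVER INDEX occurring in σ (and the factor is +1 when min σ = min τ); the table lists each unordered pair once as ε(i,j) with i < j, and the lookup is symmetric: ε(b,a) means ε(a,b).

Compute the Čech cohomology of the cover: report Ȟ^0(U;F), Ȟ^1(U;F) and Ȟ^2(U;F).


Ȟ^0(U;F) ≅ Z, Ȟ^1(U;F) ≅ 0, Ȟ^2(U;F) ≅ Z

nonempty intersections:
  V12={b,d,e} V13={b,c,d} V14={c,e} V23={a,b,d} V24={a,e} V34={a,c}
  V123={b,d} V124={e} V134={c} V234={a}
C dims 4,6,4; δ0: rk 3, SNF 1^3; δ1: rk 3, SNF 1^3
Ȟ^0: (4−3)−0=1 ⇒ Z
Ȟ^1: (6−3)−3=0 ⇒ 0
Ȟ^2: (4−0)−3=1 ⇒ Z


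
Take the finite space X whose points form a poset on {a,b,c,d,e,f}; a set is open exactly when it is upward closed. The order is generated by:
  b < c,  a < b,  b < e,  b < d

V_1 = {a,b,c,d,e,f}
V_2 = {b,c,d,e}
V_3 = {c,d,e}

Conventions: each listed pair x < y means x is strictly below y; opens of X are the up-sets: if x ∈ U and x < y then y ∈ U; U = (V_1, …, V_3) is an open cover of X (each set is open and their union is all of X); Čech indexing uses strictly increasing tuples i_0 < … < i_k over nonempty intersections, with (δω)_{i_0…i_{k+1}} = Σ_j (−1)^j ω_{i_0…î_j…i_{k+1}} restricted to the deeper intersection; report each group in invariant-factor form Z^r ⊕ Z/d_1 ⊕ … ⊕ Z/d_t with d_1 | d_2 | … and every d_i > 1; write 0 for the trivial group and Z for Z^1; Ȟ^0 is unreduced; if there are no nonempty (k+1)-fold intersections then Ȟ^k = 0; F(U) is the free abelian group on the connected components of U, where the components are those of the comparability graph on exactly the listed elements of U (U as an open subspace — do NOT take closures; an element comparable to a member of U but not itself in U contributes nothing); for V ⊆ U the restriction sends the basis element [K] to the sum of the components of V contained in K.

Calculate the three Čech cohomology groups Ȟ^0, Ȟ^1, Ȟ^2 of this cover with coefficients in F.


nonempty intersections:
  V12={b,c,d,e} V13={c,d,e} V23={c,d,e}
  V123={c,d,e}
components per intersection:
  V1: {a,b,c,d,e} {f}
  V2: {b,c,d,e}
  V3: {c} {d} {e}
  V12: {b,c,d,e}
  V13: {c} {d} {e}
  V23: {c} {d} {e}
  V123: {c} {d} {e}
C dims 6,7,3; δ0: rk 4, SNF 1^4; δ1: rk 3, SNF 1^3
Ȟ^0: (6−4)−0=2 ⇒ Z^2
Ȟ^1: (7−3)−4=0 ⇒ 0
Ȟ^2: (3−0)−3=0 ⇒ 0

Ȟ^0(U;F) ≅ Z^2,  Ȟ^1(U;F) ≅ 0,  Ȟ^2(U;F) ≅ 0


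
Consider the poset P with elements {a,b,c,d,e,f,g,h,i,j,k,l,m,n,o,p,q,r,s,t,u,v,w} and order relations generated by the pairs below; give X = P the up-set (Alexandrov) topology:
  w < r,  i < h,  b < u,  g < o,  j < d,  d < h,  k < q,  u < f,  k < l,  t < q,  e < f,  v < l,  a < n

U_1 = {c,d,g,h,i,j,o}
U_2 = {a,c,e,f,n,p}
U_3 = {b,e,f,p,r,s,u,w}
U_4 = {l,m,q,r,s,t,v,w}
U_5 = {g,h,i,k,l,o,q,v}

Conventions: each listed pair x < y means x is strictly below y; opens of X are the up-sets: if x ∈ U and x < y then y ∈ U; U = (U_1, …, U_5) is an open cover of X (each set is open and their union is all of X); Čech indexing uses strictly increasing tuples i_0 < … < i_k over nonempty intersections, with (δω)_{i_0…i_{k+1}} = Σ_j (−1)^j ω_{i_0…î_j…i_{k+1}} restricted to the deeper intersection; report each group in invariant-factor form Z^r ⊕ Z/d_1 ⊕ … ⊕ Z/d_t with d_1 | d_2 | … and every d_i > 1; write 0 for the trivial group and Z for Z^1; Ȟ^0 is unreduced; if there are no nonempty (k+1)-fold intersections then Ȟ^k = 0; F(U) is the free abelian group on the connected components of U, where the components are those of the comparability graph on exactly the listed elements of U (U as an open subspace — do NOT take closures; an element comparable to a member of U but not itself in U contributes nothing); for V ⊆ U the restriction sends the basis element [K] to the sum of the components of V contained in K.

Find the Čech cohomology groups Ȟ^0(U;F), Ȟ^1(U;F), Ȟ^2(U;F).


Ȟ^0 = Z^10; Ȟ^1 = 0; Ȟ^2 = 0

nonempty intersections:
  U12={c} U15={g,h,i,o} U23={e,f,p} U34={r,s,w} U45={l,q,v}
components per intersection:
  U1: {c} {d,h,i,j} {g,o}
  U2: {a,n} {c} {e,f} {p}
  U3: {b,e,f,u} {p} {r,w} {s}
  U4: {l,v} {m} {q,t} {r,w} {s}
  U5: {g,o} {h,i} {k,l,q,v}
  U12: {c}
  U15: {g,o} {h,i}
  U23: {e,f} {p}
  U34: {r,w} {s}
  U45: {l,v} {q}
C dims 19,9; δ0: rk 9, SNF 1^9
Ȟ^0: (19−9)−0=10 ⇒ Z^10
Ȟ^1: (9−0)−9=0 ⇒ 0
Ȟ^2: (0−0)−0=0 ⇒ 0


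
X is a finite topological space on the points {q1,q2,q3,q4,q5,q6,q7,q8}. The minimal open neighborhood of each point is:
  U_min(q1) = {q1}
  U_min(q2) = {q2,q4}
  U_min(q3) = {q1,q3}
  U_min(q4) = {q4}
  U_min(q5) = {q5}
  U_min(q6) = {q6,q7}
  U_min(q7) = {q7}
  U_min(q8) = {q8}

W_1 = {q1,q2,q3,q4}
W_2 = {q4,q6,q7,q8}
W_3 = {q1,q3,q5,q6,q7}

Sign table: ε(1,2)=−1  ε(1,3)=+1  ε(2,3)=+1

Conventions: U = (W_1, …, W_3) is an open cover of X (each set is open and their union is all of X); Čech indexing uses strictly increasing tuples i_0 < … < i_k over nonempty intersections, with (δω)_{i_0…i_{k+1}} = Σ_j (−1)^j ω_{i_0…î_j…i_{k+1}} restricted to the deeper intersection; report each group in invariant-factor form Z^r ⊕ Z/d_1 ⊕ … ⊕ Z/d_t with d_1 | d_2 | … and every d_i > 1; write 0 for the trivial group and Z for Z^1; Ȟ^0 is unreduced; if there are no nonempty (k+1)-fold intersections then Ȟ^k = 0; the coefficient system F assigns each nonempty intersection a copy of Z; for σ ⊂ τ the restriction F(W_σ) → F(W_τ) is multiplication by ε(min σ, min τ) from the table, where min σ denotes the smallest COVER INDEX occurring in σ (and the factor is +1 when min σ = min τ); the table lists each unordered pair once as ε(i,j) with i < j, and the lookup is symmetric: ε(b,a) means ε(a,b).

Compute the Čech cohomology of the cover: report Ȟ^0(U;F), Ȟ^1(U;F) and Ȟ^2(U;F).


Ȟ^0 ≅ 0,  Ȟ^1 ≅ Z/2,  Ȟ^2 ≅ 0

nonempty intersections:
  W12={q4} W13={q1,q3} W23={q6,q7}
C dims 3,3; δ0: rk 3, SNF 1^2·2
Ȟ^0: (3−3)−0=0 ⇒ 0
Ȟ^1: (3−0)−3=0 plus torsion [2] ⇒ Z/2
Ȟ^2: (0−0)−0=0 ⇒ 0


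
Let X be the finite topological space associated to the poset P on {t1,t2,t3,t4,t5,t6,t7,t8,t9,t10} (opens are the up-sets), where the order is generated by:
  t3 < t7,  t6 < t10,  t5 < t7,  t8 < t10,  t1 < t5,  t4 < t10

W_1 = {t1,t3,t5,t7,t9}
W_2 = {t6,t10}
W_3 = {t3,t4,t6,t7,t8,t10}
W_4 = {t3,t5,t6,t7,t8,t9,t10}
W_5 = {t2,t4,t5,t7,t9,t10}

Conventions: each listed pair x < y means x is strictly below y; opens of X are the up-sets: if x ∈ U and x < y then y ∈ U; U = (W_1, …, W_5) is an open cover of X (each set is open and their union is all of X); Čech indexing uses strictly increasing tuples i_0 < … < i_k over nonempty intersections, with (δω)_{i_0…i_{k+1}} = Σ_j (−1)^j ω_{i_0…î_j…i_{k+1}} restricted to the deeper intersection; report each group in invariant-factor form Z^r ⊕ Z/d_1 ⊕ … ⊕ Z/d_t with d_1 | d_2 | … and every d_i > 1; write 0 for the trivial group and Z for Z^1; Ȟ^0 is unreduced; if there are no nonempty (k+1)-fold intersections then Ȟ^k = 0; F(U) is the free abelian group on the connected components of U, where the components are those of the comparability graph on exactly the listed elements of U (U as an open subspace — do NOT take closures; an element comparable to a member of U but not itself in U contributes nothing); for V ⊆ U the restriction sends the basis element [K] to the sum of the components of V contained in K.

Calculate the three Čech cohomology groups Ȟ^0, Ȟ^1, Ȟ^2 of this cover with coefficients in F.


nerve simplices:
  W13={t3,t7} W14={t3,t5,t7,t9} W15={t5,t7,t9} W23={t6,t10} W24={t6,t10} W25={t10} W34={t3,t6,t7,t8,t10} W35={t4,t7,t10} W45={t5,t7,t9,t10}
  W134={t3,t7} W135={t7} W145={t5,t7,t9} W234={t6,t10} W235={t10} W245={t10} W345={t7,t10}
  W1345={t7} W2345={t10}
components per intersection:
  W1: {t1,t3,t5,t7} {t9}
  W2: {t6,t10}
  W3: {t3,t7} {t4,t6,t8,t10}
  W4: {t3,t5,t7} {t6,t8,t10} {t9}
  W5: {t2} {t4,t10} {t5,t7} {t9}
  W13: {t3,t7}
  W14: {t3,t5,t7} {t9}
  W15: {t5,t7} {t9}
  W23: {t6,t10}
  W24: {t6,t10}
  W25: {t10}
  W34: {t3,t7} {t6,t8,t10}
  W35: {t4,t10} {t7}
  W45: {t5,t7} {t9} {t10}
  W134: {t3,t7}
  W135: {t7}
  W145: {t5,t7} {t9}
  W234: {t6,t10}
  W235: {t10}
  W245: {t10}
  W345: {t7} {t10}
  W1345: {t7}
  W2345: {t10}
C dims 12,15,9,2; δ0: rk 8, SNF 1^8; δ1: rk 7, SNF 1^7; δ2: rk 2, SNF 1^2
degree 0: 12−8−0 = 4 → Ȟ^0 ≅ Z^4
degree 1: 15−7−8 = 0 → Ȟ^1 ≅ 0
degree 2: 9−2−7 = 0 → Ȟ^2 ≅ 0

Ȟ^0 ≅ Z^4, Ȟ^1 ≅ 0 and Ȟ^2 ≅ 0


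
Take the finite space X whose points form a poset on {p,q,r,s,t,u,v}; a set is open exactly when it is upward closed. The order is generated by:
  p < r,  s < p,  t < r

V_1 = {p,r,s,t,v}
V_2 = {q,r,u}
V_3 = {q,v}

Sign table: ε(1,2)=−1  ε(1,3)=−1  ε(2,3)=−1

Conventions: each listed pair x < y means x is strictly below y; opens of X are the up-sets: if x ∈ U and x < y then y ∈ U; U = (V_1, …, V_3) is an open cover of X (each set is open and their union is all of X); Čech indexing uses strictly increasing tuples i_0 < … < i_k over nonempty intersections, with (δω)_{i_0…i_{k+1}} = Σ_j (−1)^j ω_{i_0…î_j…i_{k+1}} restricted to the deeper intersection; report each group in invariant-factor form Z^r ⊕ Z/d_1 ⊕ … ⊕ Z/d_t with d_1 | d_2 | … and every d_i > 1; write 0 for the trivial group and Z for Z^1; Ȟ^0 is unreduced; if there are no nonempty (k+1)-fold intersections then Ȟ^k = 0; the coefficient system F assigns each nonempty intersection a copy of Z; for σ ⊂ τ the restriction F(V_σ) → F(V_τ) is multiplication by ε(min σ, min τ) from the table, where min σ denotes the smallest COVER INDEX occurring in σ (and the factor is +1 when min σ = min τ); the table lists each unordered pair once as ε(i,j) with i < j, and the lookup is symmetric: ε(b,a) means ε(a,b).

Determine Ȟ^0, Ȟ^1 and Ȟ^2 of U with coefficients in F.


nonempty overlaps:
  V12={r} V13={v} V23={q}
C dims 3,3; δ0: rk 3, SNF 1^2·2
degree 0: 3−3−0 = 0 → Ȟ^0 ≅ 0
degree 1: 3−0−3 = 0 plus torsion [2] → Ȟ^1 ≅ Z/2
degree 2: 0−0−0 = 0 → Ȟ^2 ≅ 0

Ȟ^0 ≅ 0; Ȟ^1 ≅ Z/2; Ȟ^2 ≅ 0


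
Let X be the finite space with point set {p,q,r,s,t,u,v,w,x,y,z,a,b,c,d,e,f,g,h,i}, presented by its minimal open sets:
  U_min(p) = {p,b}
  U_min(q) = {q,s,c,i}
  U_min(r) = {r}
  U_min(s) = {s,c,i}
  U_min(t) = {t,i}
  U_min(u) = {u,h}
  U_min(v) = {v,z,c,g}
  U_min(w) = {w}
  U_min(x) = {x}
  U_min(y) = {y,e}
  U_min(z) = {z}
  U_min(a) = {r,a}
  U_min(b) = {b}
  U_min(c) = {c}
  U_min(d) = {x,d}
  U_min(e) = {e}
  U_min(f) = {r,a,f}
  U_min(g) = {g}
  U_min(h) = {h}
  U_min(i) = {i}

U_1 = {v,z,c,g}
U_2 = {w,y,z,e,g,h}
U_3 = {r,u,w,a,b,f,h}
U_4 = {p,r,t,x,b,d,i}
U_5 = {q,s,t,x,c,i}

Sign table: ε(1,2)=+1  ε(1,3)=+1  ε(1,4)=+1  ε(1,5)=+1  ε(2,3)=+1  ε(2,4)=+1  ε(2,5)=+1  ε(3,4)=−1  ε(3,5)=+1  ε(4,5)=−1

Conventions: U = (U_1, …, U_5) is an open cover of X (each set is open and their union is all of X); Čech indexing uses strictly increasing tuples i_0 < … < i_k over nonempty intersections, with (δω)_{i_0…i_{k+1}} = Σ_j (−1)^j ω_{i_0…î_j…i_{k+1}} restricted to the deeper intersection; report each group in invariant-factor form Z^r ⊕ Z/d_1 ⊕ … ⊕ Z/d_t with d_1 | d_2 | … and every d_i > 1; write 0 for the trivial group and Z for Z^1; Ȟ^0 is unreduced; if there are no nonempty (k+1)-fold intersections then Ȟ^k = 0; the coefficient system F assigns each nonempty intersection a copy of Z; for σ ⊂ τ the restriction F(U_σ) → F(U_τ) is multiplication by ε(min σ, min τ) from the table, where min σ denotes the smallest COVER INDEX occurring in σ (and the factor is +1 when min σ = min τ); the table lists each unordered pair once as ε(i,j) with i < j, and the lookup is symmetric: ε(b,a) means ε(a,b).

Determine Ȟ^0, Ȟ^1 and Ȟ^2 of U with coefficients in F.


Ȟ^0 = Z; Ȟ^1 = Z; Ȟ^2 = 0

nonempty intersections:
  U12={z,g} U15={c} U23={w,h} U34={r,b} U45={t,x,i}
C dims 5,5; δ0: rk 4, SNF 1^4
Ȟ^0: (5−4)−0=1 ⇒ Z
Ȟ^1: (5−0)−4=1 ⇒ Z
Ȟ^2: (0−0)−0=0 ⇒ 0


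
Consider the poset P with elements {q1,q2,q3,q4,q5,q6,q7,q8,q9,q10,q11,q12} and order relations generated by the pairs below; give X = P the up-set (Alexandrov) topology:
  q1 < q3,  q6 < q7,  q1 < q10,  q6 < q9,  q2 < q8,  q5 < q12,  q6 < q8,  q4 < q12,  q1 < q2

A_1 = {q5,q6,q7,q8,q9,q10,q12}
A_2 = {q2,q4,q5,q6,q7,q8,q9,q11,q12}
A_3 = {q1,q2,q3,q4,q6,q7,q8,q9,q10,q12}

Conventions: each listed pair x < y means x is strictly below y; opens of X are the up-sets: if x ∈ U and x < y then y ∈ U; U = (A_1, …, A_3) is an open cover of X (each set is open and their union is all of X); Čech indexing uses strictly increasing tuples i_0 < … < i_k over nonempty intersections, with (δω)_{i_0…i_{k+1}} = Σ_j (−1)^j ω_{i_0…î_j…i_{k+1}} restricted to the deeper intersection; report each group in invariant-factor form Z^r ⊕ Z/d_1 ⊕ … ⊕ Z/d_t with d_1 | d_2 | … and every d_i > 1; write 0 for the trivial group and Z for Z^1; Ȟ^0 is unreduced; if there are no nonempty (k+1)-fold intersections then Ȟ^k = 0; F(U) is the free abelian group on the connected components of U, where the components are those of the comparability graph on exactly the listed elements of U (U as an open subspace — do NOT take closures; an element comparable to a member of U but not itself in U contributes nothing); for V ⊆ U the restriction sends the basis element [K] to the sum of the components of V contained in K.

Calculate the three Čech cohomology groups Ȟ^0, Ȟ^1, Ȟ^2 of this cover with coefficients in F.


Ȟ^0(U;F) ≅ Z^3,  Ȟ^1(U;F) ≅ 0,  Ȟ^2(U;F) ≅ 0

nonempty intersections:
  A12={q5,q6,q7,q8,q9,q12} A13={q6,q7,q8,q9,q10,q12} A23={q2,q4,q6,q7,q8,q9,q12}
  A123={q6,q7,q8,q9,q12}
components per intersection:
  A1: {q5,q12} {q6,q7,q8,q9} {q10}
  A2: {q2,q6,q7,q8,q9} {q4,q5,q12} {q11}
  A3: {q1,q2,q3,q6,q7,q8,q9,q10} {q4,q12}
  A12: {q5,q12} {q6,q7,q8,q9}
  A13: {q6,q7,q8,q9} {q10} {q12}
  A23: {q2,q6,q7,q8,q9} {q4,q12}
  A123: {q6,q7,q8,q9} {q12}
C dims 8,7,2; δ0: rk 5, SNF 1^5; δ1: rk 2, SNF 1^2
Ȟ^0: (8−5)−0=3 ⇒ Z^3
Ȟ^1: (7−2)−5=0 ⇒ 0
Ȟ^2: (2−0)−2=0 ⇒ 0


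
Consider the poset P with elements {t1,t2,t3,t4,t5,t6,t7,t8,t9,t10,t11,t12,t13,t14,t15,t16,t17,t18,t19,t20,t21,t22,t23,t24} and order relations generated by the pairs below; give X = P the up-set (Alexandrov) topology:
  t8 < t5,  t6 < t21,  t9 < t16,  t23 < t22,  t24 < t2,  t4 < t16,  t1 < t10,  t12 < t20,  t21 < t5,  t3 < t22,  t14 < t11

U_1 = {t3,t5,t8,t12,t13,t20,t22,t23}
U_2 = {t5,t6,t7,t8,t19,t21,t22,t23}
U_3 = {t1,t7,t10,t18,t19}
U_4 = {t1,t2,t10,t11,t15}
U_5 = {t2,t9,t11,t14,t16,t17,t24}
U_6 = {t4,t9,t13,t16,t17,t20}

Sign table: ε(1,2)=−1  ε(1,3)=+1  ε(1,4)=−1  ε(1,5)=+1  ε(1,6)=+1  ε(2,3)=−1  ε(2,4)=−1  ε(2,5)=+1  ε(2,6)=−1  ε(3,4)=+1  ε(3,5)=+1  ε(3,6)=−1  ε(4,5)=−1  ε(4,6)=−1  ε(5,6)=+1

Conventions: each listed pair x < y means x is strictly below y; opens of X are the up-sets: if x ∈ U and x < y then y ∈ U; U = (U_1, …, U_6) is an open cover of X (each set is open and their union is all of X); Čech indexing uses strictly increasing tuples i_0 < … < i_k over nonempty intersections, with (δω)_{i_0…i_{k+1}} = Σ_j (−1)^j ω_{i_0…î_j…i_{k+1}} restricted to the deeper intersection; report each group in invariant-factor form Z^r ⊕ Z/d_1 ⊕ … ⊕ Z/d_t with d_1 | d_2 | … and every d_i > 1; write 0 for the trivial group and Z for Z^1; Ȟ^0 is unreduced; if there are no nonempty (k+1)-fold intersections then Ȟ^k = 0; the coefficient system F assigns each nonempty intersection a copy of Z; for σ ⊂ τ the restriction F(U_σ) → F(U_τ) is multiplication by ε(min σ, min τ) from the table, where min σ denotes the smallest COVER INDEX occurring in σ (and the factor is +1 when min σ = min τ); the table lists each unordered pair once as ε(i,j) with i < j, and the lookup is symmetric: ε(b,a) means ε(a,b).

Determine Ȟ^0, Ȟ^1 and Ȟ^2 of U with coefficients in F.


nerve simplices:
  U12={t5,t8,t22,t23} U16={t13,t20} U23={t7,t19} U34={t1,t10} U45={t2,t11} U56={t9,t16,t17}
C dims 6,6; δ0: rk 6, SNF 1^5·2
degree 0: 6−6−0 = 0 → Ȟ^0 ≅ 0
degree 1: 6−0−6 = 0 plus torsion [2] → Ȟ^1 ≅ Z/2
degree 2: 0−0−0 = 0 → Ȟ^2 ≅ 0

Ȟ^0 = 0, Ȟ^1 = Z/2, Ȟ^2 = 0
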